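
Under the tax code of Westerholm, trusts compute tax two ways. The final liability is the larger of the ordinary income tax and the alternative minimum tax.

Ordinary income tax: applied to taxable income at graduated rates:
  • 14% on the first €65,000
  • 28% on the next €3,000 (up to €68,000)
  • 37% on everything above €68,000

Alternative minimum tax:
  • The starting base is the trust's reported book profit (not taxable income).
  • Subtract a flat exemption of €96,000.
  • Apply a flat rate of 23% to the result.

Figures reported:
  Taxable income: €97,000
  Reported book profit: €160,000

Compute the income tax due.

€20,670

Ordinary income tax:
  €65,000 × 14% = €9,100
  €3,000 × 28% = €840
  €29,000 × 37% = €10,730
  → €20,670

Alternative minimum tax:
  Base (reported book profit): €160,000
  Less exemption €96,000 → base €64,000
  €64,000 × 23% = €14,720

€20,670 > €14,720, so the ordinary income tax governs.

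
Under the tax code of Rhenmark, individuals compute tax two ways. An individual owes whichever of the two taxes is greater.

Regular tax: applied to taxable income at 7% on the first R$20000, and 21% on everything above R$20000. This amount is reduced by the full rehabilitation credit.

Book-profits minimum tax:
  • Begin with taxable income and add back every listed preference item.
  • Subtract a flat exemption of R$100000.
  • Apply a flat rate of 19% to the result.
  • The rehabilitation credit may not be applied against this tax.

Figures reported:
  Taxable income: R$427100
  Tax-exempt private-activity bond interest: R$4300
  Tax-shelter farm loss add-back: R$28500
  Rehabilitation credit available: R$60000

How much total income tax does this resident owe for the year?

Regular tax:
  R$20000 × 7% = R$1400
  R$407100 × 21% = R$85491
  → R$86891
  Less rehabilitation credit R$60000 → R$26891

Book-profits minimum tax:
  Adjusted income: R$427100 + R$4300 + R$28500 = R$459900
  Less exemption R$100000 → base R$359900
  R$359900 × 19% = R$68381

R$68381 > R$26891, so the book-profits minimum tax is the binding amount.

R$68381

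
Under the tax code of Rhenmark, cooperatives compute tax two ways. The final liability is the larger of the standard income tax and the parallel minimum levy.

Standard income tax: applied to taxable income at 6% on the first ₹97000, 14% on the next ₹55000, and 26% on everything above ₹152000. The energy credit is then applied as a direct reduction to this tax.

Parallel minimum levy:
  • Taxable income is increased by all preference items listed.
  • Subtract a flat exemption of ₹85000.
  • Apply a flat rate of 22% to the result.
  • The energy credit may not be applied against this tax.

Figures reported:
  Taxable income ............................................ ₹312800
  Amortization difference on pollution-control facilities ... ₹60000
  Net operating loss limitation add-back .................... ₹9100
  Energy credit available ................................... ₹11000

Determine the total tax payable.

Parallel minimum levy:
  Adjusted income: ₹312800 + ₹60000 + ₹9100 = ₹381900
  Less exemption ₹85000 → base ₹296900
  ₹296900 × 22% = ₹65318

Standard income tax:
  ₹97000 × 6% = ₹5820
  ₹55000 × 14% = ₹7700
  ₹160800 × 26% = ₹41808
  → ₹55328
  Less energy credit ₹11000 → ₹44328

₹65318 > ₹44328, so the parallel minimum levy is the binding amount.

₹65318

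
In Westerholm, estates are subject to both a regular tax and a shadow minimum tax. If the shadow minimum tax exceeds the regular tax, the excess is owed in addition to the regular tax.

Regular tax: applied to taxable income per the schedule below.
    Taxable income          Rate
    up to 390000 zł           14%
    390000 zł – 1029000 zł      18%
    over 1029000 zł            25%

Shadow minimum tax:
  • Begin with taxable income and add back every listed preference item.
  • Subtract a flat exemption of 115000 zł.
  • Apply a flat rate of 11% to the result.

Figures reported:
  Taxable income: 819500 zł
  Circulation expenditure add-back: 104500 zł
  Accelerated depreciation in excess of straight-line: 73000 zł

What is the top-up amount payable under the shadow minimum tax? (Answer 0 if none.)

Shadow minimum tax:
  Adjusted income: 819500 zł + 104500 zł + 73000 zł = 997000 zł
  Less exemption 115000 zł → base 882000 zł
  882000 zł × 11% = 97020 zł

Regular tax:
  390000 zł × 14% = 54600 zł
  429500 zł × 18% = 77310 zł
  → 131910 zł

97020 zł ≤ 131910 zł, so no add-on is due.

0 zł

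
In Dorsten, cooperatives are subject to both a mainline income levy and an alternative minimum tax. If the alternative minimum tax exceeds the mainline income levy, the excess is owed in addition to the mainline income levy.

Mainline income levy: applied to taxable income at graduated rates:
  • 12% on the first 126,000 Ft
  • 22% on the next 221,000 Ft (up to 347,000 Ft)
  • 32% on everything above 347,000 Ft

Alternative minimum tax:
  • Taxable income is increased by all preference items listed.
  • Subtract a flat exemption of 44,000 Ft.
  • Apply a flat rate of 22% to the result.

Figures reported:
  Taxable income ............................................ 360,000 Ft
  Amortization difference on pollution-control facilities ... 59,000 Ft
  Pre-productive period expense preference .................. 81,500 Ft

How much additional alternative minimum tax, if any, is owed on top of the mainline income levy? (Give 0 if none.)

Mainline income levy:
  126,000 Ft × 12% = 15,120 Ft
  221,000 Ft × 22% = 48,620 Ft
  13,000 Ft × 32% = 4,160 Ft
  → 67,900 Ft

Alternative minimum tax:
  Adjusted income: 360,000 Ft + 59,000 Ft + 81,500 Ft = 500,500 Ft
  Less exemption 44,000 Ft → base 456,500 Ft
  456,500 Ft × 22% = 100,430 Ft

Excess of alternative minimum tax over mainline income levy: 100,430 Ft − 67,900 Ft = 32,530 Ft.

32,530 Ft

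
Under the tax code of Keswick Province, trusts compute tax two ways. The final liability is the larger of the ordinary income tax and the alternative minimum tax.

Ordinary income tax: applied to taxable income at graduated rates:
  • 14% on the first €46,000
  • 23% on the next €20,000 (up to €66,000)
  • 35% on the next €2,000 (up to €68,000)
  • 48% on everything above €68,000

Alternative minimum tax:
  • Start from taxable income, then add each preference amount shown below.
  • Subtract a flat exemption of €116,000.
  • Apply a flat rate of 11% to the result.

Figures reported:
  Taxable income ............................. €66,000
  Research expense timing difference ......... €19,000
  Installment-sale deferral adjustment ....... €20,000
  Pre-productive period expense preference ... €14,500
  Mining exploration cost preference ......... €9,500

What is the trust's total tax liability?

€11,040

Alternative minimum tax:
  Adjusted income: €66,000 + €19,000 + €20,000 + €14,500 + €9,500 = €129,000
  Less exemption €116,000 → base €13,000
  €13,000 × 11% = €1,430

Ordinary income tax:
  €46,000 × 14% = €6,440
  €20,000 × 23% = €4,600
  → €11,040

€11,040 > €1,430, so the ordinary income tax governs.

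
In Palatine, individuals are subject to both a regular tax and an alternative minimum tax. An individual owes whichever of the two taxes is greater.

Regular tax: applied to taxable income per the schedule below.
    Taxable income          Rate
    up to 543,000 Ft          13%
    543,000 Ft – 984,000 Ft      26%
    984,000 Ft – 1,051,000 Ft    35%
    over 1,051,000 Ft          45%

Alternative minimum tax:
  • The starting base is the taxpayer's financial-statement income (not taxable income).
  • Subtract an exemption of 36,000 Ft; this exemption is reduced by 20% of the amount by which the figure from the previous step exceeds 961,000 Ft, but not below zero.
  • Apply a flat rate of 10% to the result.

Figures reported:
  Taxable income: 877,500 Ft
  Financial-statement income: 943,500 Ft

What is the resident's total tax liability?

Regular tax:
  543,000 Ft × 13% = 70,590 Ft
  334,500 Ft × 26% = 86,970 Ft
  → 157,560 Ft

Alternative minimum tax:
  Base (financial-statement income): 943,500 Ft
  Exemption: 943,500 Ft ≤ 961,000 Ft, so full 36,000 Ft applies
  Base: 943,500 Ft − 36,000 Ft = 907,500 Ft
  907,500 Ft × 10% = 90,750 Ft

157,560 Ft > 90,750 Ft, so the regular tax governs.

157,560 Ft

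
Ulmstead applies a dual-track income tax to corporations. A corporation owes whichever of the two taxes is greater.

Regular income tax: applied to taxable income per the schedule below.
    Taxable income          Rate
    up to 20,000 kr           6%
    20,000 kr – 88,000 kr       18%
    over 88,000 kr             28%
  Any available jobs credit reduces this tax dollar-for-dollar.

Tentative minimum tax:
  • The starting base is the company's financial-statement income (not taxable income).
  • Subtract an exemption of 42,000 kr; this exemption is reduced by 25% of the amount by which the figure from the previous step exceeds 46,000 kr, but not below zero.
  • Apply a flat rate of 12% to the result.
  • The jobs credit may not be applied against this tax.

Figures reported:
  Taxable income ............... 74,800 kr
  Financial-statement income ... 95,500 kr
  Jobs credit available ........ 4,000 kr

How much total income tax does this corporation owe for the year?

7,905 kr

Tentative minimum tax:
  Base (financial-statement income): 95,500 kr
  Exemption: 42,000 kr − 25% × (95,500 kr − 46,000 kr) = 42,000 kr − 12,375 kr = 29,625 kr
  Base: 95,500 kr − 29,625 kr = 65,875 kr
  65,875 kr × 12% = 7,905 kr

Regular income tax:
  20,000 kr × 6% = 1,200 kr
  54,800 kr × 18% = 9,864 kr
  → 11,064 kr
  Less jobs credit 4,000 kr → 7,064 kr

7,905 kr > 7,064 kr, so the tentative minimum tax is the binding amount.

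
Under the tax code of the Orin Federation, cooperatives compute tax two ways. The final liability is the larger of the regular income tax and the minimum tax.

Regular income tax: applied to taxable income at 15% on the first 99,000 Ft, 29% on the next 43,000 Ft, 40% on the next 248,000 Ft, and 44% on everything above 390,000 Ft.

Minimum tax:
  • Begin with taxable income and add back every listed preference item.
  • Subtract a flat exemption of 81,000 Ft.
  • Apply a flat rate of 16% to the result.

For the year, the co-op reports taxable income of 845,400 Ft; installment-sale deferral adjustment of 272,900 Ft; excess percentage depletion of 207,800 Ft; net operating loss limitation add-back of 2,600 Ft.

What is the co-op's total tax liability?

Minimum tax:
  Adjusted income: 845,400 Ft + 272,900 Ft + 207,800 Ft + 2,600 Ft = 1,328,700 Ft
  Less exemption 81,000 Ft → base 1,247,700 Ft
  1,247,700 Ft × 16% = 199,632 Ft

Regular income tax:
  99,000 Ft × 15% = 14,850 Ft
  43,000 Ft × 29% = 12,470 Ft
  248,000 Ft × 40% = 99,200 Ft
  455,400 Ft × 44% = 200,376 Ft
  → 326,896 Ft

326,896 Ft > 199,632 Ft, so the regular income tax governs.

326,896 Ft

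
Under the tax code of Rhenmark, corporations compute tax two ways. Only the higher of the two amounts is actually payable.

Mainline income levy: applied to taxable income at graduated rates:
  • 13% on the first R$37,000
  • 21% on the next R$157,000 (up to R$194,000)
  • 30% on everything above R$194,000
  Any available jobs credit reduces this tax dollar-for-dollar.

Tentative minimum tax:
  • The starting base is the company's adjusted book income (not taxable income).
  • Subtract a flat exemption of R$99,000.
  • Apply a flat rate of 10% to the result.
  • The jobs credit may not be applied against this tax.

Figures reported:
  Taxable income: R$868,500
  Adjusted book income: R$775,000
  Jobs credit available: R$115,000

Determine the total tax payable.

Tentative minimum tax:
  Base (adjusted book income): R$775,000
  Less exemption R$99,000 → base R$676,000
  R$676,000 × 10% = R$67,600

Mainline income levy:
  R$37,000 × 13% = R$4,810
  R$157,000 × 21% = R$32,970
  R$674,500 × 30% = R$202,350
  → R$240,130
  Less jobs credit R$115,000 → R$125,130

R$125,130 > R$67,600, so the mainline income levy governs.

R$125,130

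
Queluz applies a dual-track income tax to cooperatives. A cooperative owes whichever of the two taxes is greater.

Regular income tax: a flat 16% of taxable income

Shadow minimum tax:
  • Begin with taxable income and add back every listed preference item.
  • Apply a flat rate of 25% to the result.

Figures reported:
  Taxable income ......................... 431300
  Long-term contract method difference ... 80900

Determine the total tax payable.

Regular income tax:
  431300 × 16% = 69008

Shadow minimum tax:
  Adjusted income: 431300 + 80900 = 512200
  512200 × 25% = 128050

128050 > 69008, so the shadow minimum tax is the binding amount.

128050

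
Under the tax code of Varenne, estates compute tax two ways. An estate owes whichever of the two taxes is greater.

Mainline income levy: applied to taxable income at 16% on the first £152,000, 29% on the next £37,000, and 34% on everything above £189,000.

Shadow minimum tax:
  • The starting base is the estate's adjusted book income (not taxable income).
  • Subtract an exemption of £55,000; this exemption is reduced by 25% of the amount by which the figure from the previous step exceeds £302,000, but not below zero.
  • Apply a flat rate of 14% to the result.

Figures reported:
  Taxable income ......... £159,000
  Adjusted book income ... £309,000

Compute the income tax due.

Shadow minimum tax:
  Base (adjusted book income): £309,000
  Exemption: £55,000 − 25% × (£309,000 − £302,000) = £55,000 − £1,750 = £53,250
  Base: £309,000 − £53,250 = £255,750
  £255,750 × 14% = £35,805

Mainline income levy:
  £152,000 × 16% = £24,320
  £7,000 × 29% = £2,030
  → £26,350

£35,805 > £26,350, so the shadow minimum tax is the binding amount.

£35,805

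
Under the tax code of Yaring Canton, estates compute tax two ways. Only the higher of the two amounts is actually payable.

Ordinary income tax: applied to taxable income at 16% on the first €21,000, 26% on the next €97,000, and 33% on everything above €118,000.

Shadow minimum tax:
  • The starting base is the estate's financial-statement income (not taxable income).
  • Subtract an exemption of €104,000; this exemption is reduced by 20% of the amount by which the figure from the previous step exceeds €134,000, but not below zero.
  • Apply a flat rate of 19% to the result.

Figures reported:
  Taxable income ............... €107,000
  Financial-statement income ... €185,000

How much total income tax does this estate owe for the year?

Shadow minimum tax:
  Base (financial-statement income): €185,000
  Exemption: €104,000 − 20% × (€185,000 − €134,000) = €104,000 − €10,200 = €93,800
  Base: €185,000 − €93,800 = €91,200
  €91,200 × 19% = €17,328

Ordinary income tax:
  €21,000 × 16% = €3,360
  €86,000 × 26% = €22,360
  → €25,720

€25,720 > €17,328, so the ordinary income tax governs.

€25,720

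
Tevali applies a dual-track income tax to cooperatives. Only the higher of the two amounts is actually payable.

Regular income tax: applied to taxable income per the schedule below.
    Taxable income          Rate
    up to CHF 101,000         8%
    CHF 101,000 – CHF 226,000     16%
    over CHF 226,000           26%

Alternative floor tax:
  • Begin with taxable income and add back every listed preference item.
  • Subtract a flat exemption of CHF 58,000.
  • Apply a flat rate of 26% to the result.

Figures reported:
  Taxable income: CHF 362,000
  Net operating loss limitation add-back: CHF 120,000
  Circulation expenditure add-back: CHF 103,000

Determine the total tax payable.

CHF 137,020

Regular income tax:
  CHF 101,000 × 8% = CHF 8,080
  CHF 125,000 × 16% = CHF 20,000
  CHF 136,000 × 26% = CHF 35,360
  → CHF 63,440

Alternative floor tax:
  Adjusted income: CHF 362,000 + CHF 120,000 + CHF 103,000 = CHF 585,000
  Less exemption CHF 58,000 → base CHF 527,000
  CHF 527,000 × 26% = CHF 137,020

CHF 137,020 > CHF 63,440, so the alternative floor tax is the binding amount.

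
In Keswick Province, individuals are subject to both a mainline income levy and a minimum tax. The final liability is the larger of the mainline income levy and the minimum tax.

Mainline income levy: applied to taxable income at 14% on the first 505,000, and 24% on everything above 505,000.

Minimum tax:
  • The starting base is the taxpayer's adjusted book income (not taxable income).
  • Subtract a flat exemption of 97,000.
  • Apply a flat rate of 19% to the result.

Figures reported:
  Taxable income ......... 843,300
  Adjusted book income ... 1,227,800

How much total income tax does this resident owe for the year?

214,852

Minimum tax:
  Base (adjusted book income): 1,227,800
  Less exemption 97,000 → base 1,130,800
  1,130,800 × 19% = 214,852

Mainline income levy:
  505,000 × 14% = 70,700
  338,300 × 24% = 81,192
  → 151,892

214,852 > 151,892, so the minimum tax is the binding amount.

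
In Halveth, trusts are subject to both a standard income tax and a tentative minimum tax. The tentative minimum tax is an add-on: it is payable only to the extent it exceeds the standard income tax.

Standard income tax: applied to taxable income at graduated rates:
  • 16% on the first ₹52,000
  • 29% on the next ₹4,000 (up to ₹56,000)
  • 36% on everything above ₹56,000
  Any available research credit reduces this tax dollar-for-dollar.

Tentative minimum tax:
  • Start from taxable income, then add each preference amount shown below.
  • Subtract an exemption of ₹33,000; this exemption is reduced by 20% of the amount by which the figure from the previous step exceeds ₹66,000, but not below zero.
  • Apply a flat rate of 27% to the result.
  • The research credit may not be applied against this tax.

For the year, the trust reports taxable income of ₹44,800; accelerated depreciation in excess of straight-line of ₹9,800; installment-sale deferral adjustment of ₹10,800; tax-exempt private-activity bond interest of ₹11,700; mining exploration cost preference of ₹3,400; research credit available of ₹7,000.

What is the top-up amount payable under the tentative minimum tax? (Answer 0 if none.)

₹13,440

Tentative minimum tax:
  Adjusted income: ₹44,800 + ₹9,800 + ₹10,800 + ₹11,700 + ₹3,400 = ₹80,500
  Exemption: ₹33,000 − 20% × (₹80,500 − ₹66,000) = ₹33,000 − ₹2,900 = ₹30,100
  Base: ₹80,500 − ₹30,100 = ₹50,400
  ₹50,400 × 27% = ₹13,608

Standard income tax:
  ₹44,800 × 16% = ₹7,168
  Less research credit ₹7,000 → ₹168

Excess of tentative minimum tax over standard income tax: ₹13,608 − ₹168 = ₹13,440.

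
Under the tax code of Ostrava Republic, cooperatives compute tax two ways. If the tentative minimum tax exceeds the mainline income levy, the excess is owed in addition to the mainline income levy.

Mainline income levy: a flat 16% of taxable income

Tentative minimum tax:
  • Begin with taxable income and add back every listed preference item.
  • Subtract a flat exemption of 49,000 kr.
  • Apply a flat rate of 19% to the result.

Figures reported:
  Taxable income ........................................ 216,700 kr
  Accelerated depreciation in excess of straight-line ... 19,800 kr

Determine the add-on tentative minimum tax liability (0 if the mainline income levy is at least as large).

Mainline income levy:
  216,700 kr × 16% = 34,672 kr

Tentative minimum tax:
  Adjusted income: 216,700 kr + 19,800 kr = 236,500 kr
  Less exemption 49,000 kr → base 187,500 kr
  187,500 kr × 19% = 35,625 kr

Excess of tentative minimum tax over mainline income levy: 35,625 kr − 34,672 kr = 953 kr.

953 kr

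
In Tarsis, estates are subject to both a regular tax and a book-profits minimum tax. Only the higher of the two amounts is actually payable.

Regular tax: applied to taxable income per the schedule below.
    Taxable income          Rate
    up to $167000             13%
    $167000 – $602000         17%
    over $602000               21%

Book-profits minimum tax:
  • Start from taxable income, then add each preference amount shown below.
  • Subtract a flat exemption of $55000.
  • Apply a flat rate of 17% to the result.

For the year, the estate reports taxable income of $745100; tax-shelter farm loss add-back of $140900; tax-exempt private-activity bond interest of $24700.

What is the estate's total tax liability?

Regular tax:
  $167000 × 13% = $21710
  $435000 × 17% = $73950
  $143100 × 21% = $30051
  → $125711

Book-profits minimum tax:
  Adjusted income: $745100 + $140900 + $24700 = $910700
  Less exemption $55000 → base $855700
  $855700 × 17% = $145469

$145469 > $125711, so the book-profits minimum tax is the binding amount.

$145469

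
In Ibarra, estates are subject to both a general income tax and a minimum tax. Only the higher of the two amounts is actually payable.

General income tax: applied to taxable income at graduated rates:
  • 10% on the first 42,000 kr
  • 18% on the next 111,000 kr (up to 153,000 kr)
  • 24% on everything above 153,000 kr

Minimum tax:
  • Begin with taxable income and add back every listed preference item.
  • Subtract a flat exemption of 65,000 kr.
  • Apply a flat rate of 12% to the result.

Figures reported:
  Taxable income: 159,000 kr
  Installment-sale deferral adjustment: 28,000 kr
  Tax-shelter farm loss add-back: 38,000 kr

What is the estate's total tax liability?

General income tax:
  42,000 kr × 10% = 4,200 kr
  111,000 kr × 18% = 19,980 kr
  6,000 kr × 24% = 1,440 kr
  → 25,620 kr

Minimum tax:
  Adjusted income: 159,000 kr + 28,000 kr + 38,000 kr = 225,000 kr
  Less exemption 65,000 kr → base 160,000 kr
  160,000 kr × 12% = 19,200 kr

25,620 kr > 19,200 kr, so the general income tax governs.

25,620 kr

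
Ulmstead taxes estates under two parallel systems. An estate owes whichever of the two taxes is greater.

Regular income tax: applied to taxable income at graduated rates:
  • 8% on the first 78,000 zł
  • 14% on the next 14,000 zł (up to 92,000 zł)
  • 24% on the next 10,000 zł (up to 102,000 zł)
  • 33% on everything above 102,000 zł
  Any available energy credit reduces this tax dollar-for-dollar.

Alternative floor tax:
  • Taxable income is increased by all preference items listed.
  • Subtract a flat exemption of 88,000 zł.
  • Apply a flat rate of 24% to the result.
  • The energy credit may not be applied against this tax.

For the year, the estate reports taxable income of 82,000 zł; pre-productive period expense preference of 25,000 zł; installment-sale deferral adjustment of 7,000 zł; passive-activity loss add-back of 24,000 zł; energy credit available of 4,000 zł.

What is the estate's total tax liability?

Alternative floor tax:
  Adjusted income: 82,000 zł + 25,000 zł + 7,000 zł + 24,000 zł = 138,000 zł
  Less exemption 88,000 zł → base 50,000 zł
  50,000 zł × 24% = 12,000 zł

Regular income tax:
  78,000 zł × 8% = 6,240 zł
  4,000 zł × 14% = 560 zł
  → 6,800 zł
  Less energy credit 4,000 zł → 2,800 zł

12,000 zł > 2,800 zł, so the alternative floor tax is the binding amount.

12,000 zł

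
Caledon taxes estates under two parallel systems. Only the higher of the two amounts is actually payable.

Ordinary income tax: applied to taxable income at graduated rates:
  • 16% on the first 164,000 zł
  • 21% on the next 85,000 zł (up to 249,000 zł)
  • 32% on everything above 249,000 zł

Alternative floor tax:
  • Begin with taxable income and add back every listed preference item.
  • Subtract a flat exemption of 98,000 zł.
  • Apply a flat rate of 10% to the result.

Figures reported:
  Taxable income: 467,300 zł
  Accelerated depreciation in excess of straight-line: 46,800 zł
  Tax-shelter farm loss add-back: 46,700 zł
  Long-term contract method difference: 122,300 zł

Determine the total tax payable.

Ordinary income tax:
  164,000 zł × 16% = 26,240 zł
  85,000 zł × 21% = 17,850 zł
  218,300 zł × 32% = 69,856 zł
  → 113,946 zł

Alternative floor tax:
  Adjusted income: 467,300 zł + 46,800 zł + 46,700 zł + 122,300 zł = 683,100 zł
  Less exemption 98,000 zł → base 585,100 zł
  585,100 zł × 10% = 58,510 zł

113,946 zł > 58,510 zł, so the ordinary income tax governs.

113,946 zł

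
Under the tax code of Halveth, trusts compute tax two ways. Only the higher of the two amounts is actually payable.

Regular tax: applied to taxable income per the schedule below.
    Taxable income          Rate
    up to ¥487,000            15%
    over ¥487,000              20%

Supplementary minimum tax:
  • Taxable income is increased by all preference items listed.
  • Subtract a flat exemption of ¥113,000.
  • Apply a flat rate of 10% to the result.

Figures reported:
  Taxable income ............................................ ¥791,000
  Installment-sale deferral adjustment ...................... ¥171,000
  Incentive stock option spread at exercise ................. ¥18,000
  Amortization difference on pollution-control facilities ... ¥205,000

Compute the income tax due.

Regular tax:
  ¥487,000 × 15% = ¥73,050
  ¥304,000 × 20% = ¥60,800
  → ¥133,850

Supplementary minimum tax:
  Adjusted income: ¥791,000 + ¥171,000 + ¥18,000 + ¥205,000 = ¥1,185,000
  Less exemption ¥113,000 → base ¥1,072,000
  ¥1,072,000 × 10% = ¥107,200

¥133,850 > ¥107,200, so the regular tax governs.

¥133,850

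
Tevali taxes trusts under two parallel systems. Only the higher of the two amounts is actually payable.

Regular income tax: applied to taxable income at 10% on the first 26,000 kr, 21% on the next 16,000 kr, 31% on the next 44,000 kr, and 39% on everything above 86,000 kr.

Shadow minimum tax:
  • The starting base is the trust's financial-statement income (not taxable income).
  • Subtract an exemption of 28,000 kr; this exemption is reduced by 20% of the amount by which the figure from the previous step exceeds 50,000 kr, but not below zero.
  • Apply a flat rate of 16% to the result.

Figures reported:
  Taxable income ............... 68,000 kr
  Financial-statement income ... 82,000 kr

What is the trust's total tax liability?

Regular income tax:
  26,000 kr × 10% = 2,600 kr
  16,000 kr × 21% = 3,360 kr
  26,000 kr × 31% = 8,060 kr
  → 14,020 kr

Shadow minimum tax:
  Base (financial-statement income): 82,000 kr
  Exemption: 28,000 kr − 20% × (82,000 kr − 50,000 kr) = 28,000 kr − 6,400 kr = 21,600 kr
  Base: 82,000 kr − 21,600 kr = 60,400 kr
  60,400 kr × 16% = 9,664 kr

14,020 kr > 9,664 kr, so the regular income tax governs.

14,020 kr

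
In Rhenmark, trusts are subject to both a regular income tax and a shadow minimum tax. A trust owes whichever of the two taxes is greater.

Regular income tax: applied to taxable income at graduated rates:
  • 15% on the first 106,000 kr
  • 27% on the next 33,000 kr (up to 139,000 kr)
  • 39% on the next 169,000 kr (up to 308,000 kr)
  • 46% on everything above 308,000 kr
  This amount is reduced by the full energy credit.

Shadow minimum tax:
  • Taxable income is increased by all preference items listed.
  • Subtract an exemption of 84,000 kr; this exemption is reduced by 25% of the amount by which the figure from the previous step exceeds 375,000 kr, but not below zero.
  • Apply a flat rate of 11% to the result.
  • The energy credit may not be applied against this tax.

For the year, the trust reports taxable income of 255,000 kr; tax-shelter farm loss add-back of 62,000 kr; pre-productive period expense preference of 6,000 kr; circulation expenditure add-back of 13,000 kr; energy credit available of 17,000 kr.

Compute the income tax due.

53,050 kr

Shadow minimum tax:
  Adjusted income: 255,000 kr + 62,000 kr + 6,000 kr + 13,000 kr = 336,000 kr
  Exemption: 336,000 kr ≤ 375,000 kr, so full 84,000 kr applies
  Base: 336,000 kr − 84,000 kr = 252,000 kr
  252,000 kr × 11% = 27,720 kr

Regular income tax:
  106,000 kr × 15% = 15,900 kr
  33,000 kr × 27% = 8,910 kr
  116,000 kr × 39% = 45,240 kr
  → 70,050 kr
  Less energy credit 17,000 kr → 53,050 kr

53,050 kr > 27,720 kr, so the regular income tax governs.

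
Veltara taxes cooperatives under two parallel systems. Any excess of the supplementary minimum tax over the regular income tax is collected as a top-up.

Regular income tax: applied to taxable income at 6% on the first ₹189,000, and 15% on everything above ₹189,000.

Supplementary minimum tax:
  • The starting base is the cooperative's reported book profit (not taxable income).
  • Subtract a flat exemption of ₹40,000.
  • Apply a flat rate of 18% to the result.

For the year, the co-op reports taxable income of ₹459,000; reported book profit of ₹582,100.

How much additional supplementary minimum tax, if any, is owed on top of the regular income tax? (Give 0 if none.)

₹45,738

Regular income tax:
  ₹189,000 × 6% = ₹11,340
  ₹270,000 × 15% = ₹40,500
  → ₹51,840

Supplementary minimum tax:
  Base (reported book profit): ₹582,100
  Less exemption ₹40,000 → base ₹542,100
  ₹542,100 × 18% = ₹97,578

Excess of supplementary minimum tax over regular income tax: ₹97,578 − ₹51,840 = ₹45,738.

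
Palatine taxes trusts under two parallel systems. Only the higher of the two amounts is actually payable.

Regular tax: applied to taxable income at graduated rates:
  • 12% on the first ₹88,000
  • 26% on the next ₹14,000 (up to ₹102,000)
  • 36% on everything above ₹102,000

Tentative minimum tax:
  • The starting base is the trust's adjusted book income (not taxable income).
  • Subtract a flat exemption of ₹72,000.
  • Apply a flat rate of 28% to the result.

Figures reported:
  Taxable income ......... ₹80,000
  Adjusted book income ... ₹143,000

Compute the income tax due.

Regular tax:
  ₹80,000 × 12% = ₹9,600

Tentative minimum tax:
  Base (adjusted book income): ₹143,000
  Less exemption ₹72,000 → base ₹71,000
  ₹71,000 × 28% = ₹19,880

₹19,880 > ₹9,600, so the tentative minimum tax is the binding amount.

₹19,880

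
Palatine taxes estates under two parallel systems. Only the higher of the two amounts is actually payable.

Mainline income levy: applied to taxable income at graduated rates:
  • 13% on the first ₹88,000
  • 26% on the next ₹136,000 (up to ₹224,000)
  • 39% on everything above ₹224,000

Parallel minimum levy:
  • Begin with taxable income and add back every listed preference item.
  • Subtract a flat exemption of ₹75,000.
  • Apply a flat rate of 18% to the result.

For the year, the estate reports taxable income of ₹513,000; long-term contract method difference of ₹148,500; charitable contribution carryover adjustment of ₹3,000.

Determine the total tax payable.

₹159,510

Parallel minimum levy:
  Adjusted income: ₹513,000 + ₹148,500 + ₹3,000 = ₹664,500
  Less exemption ₹75,000 → base ₹589,500
  ₹589,500 × 18% = ₹106,110

Mainline income levy:
  ₹88,000 × 13% = ₹11,440
  ₹136,000 × 26% = ₹35,360
  ₹289,000 × 39% = ₹112,710
  → ₹159,510

₹159,510 > ₹106,110, so the mainline income levy governs.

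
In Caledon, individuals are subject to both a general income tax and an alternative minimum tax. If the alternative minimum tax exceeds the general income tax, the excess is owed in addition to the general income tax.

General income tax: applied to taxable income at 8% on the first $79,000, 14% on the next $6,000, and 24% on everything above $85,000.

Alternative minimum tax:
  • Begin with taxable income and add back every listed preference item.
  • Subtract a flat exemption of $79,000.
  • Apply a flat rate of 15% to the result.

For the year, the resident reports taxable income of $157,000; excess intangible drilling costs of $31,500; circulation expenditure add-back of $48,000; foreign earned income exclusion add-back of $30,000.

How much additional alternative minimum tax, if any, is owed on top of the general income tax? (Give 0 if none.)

$3,685

General income tax:
  $79,000 × 8% = $6,320
  $6,000 × 14% = $840
  $72,000 × 24% = $17,280
  → $24,440

Alternative minimum tax:
  Adjusted income: $157,000 + $31,500 + $48,000 + $30,000 = $266,500
  Less exemption $79,000 → base $187,500
  $187,500 × 15% = $28,125

Excess of alternative minimum tax over general income tax: $28,125 − $24,440 = $3,685.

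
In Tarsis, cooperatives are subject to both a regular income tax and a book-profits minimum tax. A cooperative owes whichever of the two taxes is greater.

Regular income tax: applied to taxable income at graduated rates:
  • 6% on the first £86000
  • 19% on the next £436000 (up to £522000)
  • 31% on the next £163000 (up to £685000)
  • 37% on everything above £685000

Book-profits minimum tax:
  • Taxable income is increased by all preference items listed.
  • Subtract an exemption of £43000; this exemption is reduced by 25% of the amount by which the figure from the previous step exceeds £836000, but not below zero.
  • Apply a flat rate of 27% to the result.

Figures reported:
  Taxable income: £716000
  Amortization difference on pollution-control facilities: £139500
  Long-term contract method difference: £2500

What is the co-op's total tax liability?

Book-profits minimum tax:
  Adjusted income: £716000 + £139500 + £2500 = £858000
  Exemption: £43000 − 25% × (£858000 − £836000) = £43000 − £5500 = £37500
  Base: £858000 − £37500 = £820500
  £820500 × 27% = £221535

Regular income tax:
  £86000 × 6% = £5160
  £436000 × 19% = £82840
  £163000 × 31% = £50530
  £31000 × 37% = £11470
  → £150000

£221535 > £150000, so the book-profits minimum tax is the binding amount.

£221535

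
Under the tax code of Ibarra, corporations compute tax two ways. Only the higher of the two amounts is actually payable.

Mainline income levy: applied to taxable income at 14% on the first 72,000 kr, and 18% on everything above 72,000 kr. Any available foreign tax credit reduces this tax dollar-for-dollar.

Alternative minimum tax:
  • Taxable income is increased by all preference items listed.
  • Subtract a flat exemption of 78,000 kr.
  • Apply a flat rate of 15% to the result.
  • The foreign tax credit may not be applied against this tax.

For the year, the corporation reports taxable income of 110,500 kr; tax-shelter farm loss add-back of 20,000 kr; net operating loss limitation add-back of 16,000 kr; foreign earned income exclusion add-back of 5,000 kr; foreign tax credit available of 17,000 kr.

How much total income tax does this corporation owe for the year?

11,025 kr

Mainline income levy:
  72,000 kr × 14% = 10,080 kr
  38,500 kr × 18% = 6,930 kr
  → 17,010 kr
  Less foreign tax credit 17,000 kr → 10 kr

Alternative minimum tax:
  Adjusted income: 110,500 kr + 20,000 kr + 16,000 kr + 5,000 kr = 151,500 kr
  Less exemption 78,000 kr → base 73,500 kr
  73,500 kr × 15% = 11,025 kr

11,025 kr > 10 kr, so the alternative minimum tax is the binding amount.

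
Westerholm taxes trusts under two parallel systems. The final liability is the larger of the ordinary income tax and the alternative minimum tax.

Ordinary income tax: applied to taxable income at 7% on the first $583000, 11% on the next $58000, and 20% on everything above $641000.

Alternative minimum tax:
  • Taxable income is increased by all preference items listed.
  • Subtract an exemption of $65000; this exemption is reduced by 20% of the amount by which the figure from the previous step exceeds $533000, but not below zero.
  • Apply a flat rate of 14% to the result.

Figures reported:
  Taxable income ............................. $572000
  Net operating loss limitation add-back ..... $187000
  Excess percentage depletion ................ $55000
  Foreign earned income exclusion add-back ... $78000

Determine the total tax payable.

$124880

Ordinary income tax:
  $572000 × 7% = $40040

Alternative minimum tax:
  Adjusted income: $572000 + $187000 + $55000 + $78000 = $892000
  Exemption: 20% × ($892000 − $533000) = $71800 ≥ $65000, so the exemption is fully phased out
  Base: $892000 − $0 = $892000
  $892000 × 14% = $124880

$124880 > $40040, so the alternative minimum tax is the binding amount.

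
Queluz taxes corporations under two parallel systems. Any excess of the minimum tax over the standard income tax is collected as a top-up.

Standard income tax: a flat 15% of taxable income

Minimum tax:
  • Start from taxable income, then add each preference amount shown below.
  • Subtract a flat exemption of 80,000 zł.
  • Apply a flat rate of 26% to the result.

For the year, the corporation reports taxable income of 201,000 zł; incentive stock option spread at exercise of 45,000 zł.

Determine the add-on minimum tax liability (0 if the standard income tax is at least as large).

13,010 zł

Minimum tax:
  Adjusted income: 201,000 zł + 45,000 zł = 246,000 zł
  Less exemption 80,000 zł → base 166,000 zł
  166,000 zł × 26% = 43,160 zł

Standard income tax:
  201,000 zł × 15% = 30,150 zł

Excess of minimum tax over standard income tax: 43,160 zł − 30,150 zł = 13,010 zł.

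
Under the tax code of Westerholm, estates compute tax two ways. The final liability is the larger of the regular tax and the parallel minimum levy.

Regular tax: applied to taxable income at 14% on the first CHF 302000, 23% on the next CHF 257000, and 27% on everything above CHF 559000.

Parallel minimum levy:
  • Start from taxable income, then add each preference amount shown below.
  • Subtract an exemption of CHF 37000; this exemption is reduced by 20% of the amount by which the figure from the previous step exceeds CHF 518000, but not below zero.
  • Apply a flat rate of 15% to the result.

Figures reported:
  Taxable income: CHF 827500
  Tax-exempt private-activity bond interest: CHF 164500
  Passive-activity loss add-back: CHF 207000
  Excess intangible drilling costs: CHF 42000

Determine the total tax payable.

CHF 186150

Parallel minimum levy:
  Adjusted income: CHF 827500 + CHF 164500 + CHF 207000 + CHF 42000 = CHF 1241000
  Exemption: 20% × (CHF 1241000 − CHF 518000) = CHF 144600 ≥ CHF 37000, so the exemption is fully phased out
  Base: CHF 1241000 − CHF 0 = CHF 1241000
  CHF 1241000 × 15% = CHF 186150

Regular tax:
  CHF 302000 × 14% = CHF 42280
  CHF 257000 × 23% = CHF 59110
  CHF 268500 × 27% = CHF 72495
  → CHF 173885

CHF 186150 > CHF 173885, so the parallel minimum levy is the binding amount.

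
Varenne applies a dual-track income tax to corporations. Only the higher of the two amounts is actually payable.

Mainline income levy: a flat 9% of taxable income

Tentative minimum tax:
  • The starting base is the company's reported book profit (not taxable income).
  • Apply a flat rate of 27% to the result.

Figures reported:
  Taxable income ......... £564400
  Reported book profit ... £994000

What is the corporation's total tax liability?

Mainline income levy:
  £564400 × 9% = £50796

Tentative minimum tax:
  Base (reported book profit): £994000
  £994000 × 27% = £268380

£268380 > £50796, so the tentative minimum tax is the binding amount.

£268380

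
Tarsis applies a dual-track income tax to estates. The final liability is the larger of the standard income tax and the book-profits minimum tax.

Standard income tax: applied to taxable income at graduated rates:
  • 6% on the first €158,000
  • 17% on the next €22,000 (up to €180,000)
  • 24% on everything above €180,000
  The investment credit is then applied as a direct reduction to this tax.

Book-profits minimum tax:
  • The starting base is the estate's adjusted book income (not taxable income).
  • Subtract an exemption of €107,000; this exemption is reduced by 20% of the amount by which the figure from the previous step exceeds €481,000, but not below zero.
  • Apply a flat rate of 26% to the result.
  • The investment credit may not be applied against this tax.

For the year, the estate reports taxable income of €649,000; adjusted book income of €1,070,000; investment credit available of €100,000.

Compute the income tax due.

€278,200

Standard income tax:
  €158,000 × 6% = €9,480
  €22,000 × 17% = €3,740
  €469,000 × 24% = €112,560
  → €125,780
  Less investment credit €100,000 → €25,780

Book-profits minimum tax:
  Base (adjusted book income): €1,070,000
  Exemption: 20% × (€1,070,000 − €481,000) = €117,800 ≥ €107,000, so the exemption is fully phased out
  Base: €1,070,000 − €0 = €1,070,000
  €1,070,000 × 26% = €278,200

€278,200 > €25,780, so the book-profits minimum tax is the binding amount.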